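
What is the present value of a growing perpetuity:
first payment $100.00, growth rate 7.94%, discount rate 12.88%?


Formula: PV = C / (r - g)
Spread: r - g = 0.1288 - 0.0794 = 0.0494
Substituting: PV = $100.00 / 0.0494
PV = $2,024.29

$2,024.29


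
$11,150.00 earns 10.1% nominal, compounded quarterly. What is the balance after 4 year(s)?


Formula: FV = P * (1 + r/m)^(m*t)
Period rate: r/m = 0.101 / 4 = 0.02525
Total periods: m*t = 4 * 4 = 16
Growth factor: (1 + 0.02525)^16 = 1.490309
FV = $11,150.00 * 1.490309 = $16,616.95

$16,616.95


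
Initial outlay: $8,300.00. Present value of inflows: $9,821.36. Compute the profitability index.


Formula: PI = PV(cash flows) / initial investment
Substituting: PI = $9,821.36 / $8,300.00
PI = 1.1833

1.1833


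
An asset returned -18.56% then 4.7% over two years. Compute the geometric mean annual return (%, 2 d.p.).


Formula: Geometric mean = ((1+r1)*(1+r2))^(1/2) - 1
Product: (1 + -0.1856) * (1 + 0.047) = 0.8144 * 1.047 = 0.852677
Square root: 0.852677^0.5 = 0.923405
Geometric mean = 0.923405 - 1 = -0.076595
As percentage: -7.66%

-7.66%


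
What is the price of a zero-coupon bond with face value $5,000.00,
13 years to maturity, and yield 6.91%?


Formula: Price = FV / (1 + r)^n
Substituting: Price = $5,000.00 / (1 + 0.0691)^13
Discount factor: (1.0691)^13 = 2.383627
Price = $5,000.00 / 2.383627 = $2,097.64

$2,097.64


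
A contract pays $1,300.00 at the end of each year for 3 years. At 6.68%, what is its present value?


Formula: PV = PMT * (1 - (1+r)^(-n)) / r
Discount factor: (1 + 0.0668)^(-3) = 0.823666
Bracket: 1 - 0.823666 = 0.176334
PV = $1,300.00 * 0.176334 / 0.0668 = $3,431.66

$3,431.66


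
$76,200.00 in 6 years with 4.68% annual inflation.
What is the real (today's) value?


Formula: Real value = nominal / (1 + inflation)^years
Price level: (1 + 0.0468)^6 = 1.315777
Real value = $76,200.00 / 1.315777 = $57,912.55

$57,912.55


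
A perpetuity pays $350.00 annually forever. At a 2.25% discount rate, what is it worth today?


Formula: PV = C / r
Substituting: PV = $350.00 / 0.0225
PV = $15,555.56

$15,555.56


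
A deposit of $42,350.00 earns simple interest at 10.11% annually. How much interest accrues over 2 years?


Formula: I = P * r * t
Substituting: I = $42,350.00 * 0.1011 * 2
Step: I = $42,350.00 * 0.2022
I = $8,563.17

$8,563.17


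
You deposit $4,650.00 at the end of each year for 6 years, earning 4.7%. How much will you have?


Formula: FV = PMT * ((1+r)^n - 1) / r
Growth factor: (1 + 0.047)^6 = 1.317286
Numerator: 1.317286 - 1 = 0.317286
FV = $4,650.00 * 0.317286 / 0.047 = $31,391.07

$31,391.07


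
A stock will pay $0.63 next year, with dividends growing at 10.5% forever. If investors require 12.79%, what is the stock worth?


Formula: P = D1 / (r - g)
Spread: r - g = 0.1279 - 0.105 = 0.0229
Substituting: P = $0.63 / 0.0229
P = $27.51

$27.51


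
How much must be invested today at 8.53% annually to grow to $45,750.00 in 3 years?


Formula: PV = FV / (1 + r)^n
Substituting: PV = $45,750.00 / (1 + 0.0853)^3
Discount factor: (1.0853)^3 = 1.278349
PV = $45,750.00 / 1.278349 = $35,788.35

$35,788.35


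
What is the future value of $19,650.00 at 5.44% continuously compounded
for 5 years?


Formula: FV = P * e^(r*t)
Exponent: r*t = 0.0544 * 5 = 0.272
e^(0.272) = 1.312587
FV = $19,650.00 * 1.312587 = $25,792.33

$25,792.33


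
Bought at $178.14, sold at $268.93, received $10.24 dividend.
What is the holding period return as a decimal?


Formula: HPR = (P1 - P0 + D) / P0
Gain: $268.93 - $178.14 + $10.24 = $101.03
HPR = $101.03 / $178.14 = 0.5671

0.5671


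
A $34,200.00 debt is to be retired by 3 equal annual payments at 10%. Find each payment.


Formula: PMT = PV * r / (1 - (1+r)^(-n))
Denominator: 1 - (1 + 0.1)^(-3) = 0.248685
Numerator: $34,200.00 * 0.1 = 3420.0
PMT = 3420.0 / 0.248685 = $13,752.33

$13,752.33


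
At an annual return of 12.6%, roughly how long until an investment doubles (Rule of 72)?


Formula: Years ≈ 72 / r
Substituting: Years ≈ 72 / 12.6
Years ≈ 5.7

5.7 years


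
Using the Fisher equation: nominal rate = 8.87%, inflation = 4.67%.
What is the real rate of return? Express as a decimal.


Formula: (1 + r_real) = (1 + r_nom) / (1 + inflation)
Substituting: (1 + r_real) = 1.0887 / 1.0467
(1 + r_real) = 1.040126
r_real = 1.040126 - 1 = 0.040126

0.040126


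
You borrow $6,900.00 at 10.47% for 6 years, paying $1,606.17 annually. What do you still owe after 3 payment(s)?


Formula: Balance = PV*(1+r)^k - PMT*((1+r)^k - 1)/r
Growth: (1 + 0.1047)^3 = 1.348134
Accumulated factor: ((1+r)^k - 1)/r = 3.325062
Balance = $6,900.00 * 1.348134 - $1,606.17 * 3.325062
Balance = $3,961.51

$3,961.51


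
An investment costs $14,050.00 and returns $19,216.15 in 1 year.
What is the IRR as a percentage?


Formula: IRR = C1/C0 - 1
Substituting: IRR = $19,216.15 / $14,050.00 - 1
Ratio: 1.367698 - 1 = 0.367698
IRR = 36.7698%

36.7698%


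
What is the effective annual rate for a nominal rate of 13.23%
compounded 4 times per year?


Formula: EAR = (1 + r/m)^m - 1
Period rate: r/m = 0.1323 / 4 = 0.033075
Compounding: (1 + 0.033075)^4 = 1.13901
EAR = 1.13901 - 1 = 0.13901

0.13901


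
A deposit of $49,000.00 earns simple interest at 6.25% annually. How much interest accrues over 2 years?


Formula: I = P * r * t
Substituting: I = $49,000.00 * 0.0625 * 2
Step: I = $49,000.00 * 0.125
I = $6,125.00

$6,125.00


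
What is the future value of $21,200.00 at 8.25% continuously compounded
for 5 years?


Formula: FV = P * e^(r*t)
Exponent: r*t = 0.0825 * 5 = 0.4125
e^(0.4125) = 1.51059
FV = $21,200.00 * 1.51059 = $32,024.50

$32,024.50


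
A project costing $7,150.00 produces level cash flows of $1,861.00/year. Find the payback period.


Formula: Payback = investment / annual cash flow
Substituting: Payback = $7,150.00 / $1,861.00
Payback = 3.842 years

3.842 years


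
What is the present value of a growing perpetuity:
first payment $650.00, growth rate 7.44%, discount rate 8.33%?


Formula: PV = C / (r - g)
Spread: r - g = 0.0833 - 0.0744 = 0.0089
Substituting: PV = $650.00 / 0.0089
PV = $73,033.71

$73,033.71


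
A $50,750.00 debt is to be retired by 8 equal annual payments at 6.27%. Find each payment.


Formula: PMT = PV * r / (1 - (1+r)^(-n))
Denominator: 1 - (1 + 0.0627)^(-8) = 0.385227
Numerator: $50,750.00 * 0.0627 = 3182.025
PMT = 3182.025 / 0.385227 = $8,260.12

$8,260.12


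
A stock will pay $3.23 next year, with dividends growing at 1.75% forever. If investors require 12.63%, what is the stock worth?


Formula: P = D1 / (r - g)
Spread: r - g = 0.1263 - 0.0175 = 0.1088
Substituting: P = $3.23 / 0.1088
P = $29.69

$29.69


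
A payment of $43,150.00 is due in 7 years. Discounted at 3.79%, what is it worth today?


Formula: PV = FV / (1 + r)^n
Substituting: PV = $43,150.00 / (1 + 0.0379)^7
Discount factor: (1.0379)^7 = 1.297444
PV = $43,150.00 / 1.297444 = $33,257.70

$33,257.70


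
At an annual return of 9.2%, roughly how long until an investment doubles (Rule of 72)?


Formula: Years ≈ 72 / r
Substituting: Years ≈ 72 / 9.2
Years ≈ 7.8

7.8 years


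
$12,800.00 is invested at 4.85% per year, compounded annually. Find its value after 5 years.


Formula: FV = P * (1 + r)^n
Substituting: FV = $12,800.00 * (1 + 0.0485)^5
Growth factor: (1.0485)^5 = 1.267191
FV = $12,800.00 * 1.267191 = $16,220.05

$16,220.05


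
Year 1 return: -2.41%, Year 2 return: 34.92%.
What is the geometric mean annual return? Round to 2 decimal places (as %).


Formula: Geometric mean = ((1+r1)*(1+r2))^(1/2) - 1
Product: (1 + -0.0241) * (1 + 0.3492) = 0.9759 * 1.3492 = 1.316684
Square root: 1.316684^0.5 = 1.147469
Geometric mean = 1.147469 - 1 = 0.147469
As percentage: 14.75%

14.75%


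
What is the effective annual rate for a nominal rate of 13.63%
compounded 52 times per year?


Formula: EAR = (1 + r/m)^m - 1
Period rate: r/m = 0.1363 / 52 = 0.002621
Compounding: (1 + 0.002621)^52 = 1.145821
EAR = 1.145821 - 1 = 0.145821

0.145821


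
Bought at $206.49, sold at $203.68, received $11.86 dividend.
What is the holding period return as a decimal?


Formula: HPR = (P1 - P0 + D) / P0
Gain: $203.68 - $206.49 + $11.86 = $9.05
HPR = $9.05 / $206.49 = 0.0438

0.0438


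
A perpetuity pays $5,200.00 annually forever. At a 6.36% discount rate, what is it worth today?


Formula: PV = C / r
Substituting: PV = $5,200.00 / 0.0636
PV = $81,761.01

$81,761.01


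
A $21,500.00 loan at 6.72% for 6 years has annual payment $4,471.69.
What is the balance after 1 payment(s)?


Formula: Balance = PV*(1+r)^k - PMT*((1+r)^k - 1)/r
Growth: (1 + 0.0672)^1 = 1.0672
Accumulated factor: ((1+r)^k - 1)/r = 1.0
Balance = $21,500.00 * 1.0672 - $4,471.69 * 1.0
Balance = $18,473.11

$18,473.11


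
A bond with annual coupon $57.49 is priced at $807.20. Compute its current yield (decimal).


Formula: Current yield = annual coupon / price
Substituting: CY = $57.49 / $807.20
CY = 0.071222

0.071222


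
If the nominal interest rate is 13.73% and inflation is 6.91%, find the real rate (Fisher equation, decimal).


Formula: (1 + r_real) = (1 + r_nom) / (1 + inflation)
Substituting: (1 + r_real) = 1.1373 / 1.0691
(1 + r_real) = 1.063792
r_real = 1.063792 - 1 = 0.063792

0.063792


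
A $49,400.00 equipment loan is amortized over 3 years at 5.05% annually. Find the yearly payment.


Formula: PMT = PV * r / (1 - (1+r)^(-n))
Denominator: 1 - (1 + 0.0505)^(-3) = 0.137395
Numerator: $49,400.00 * 0.0505 = 2494.7
PMT = 2494.7 / 0.137395 = $18,157.10

$18,157.10


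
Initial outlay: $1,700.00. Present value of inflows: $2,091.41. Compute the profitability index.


Formula: PI = PV(cash flows) / initial investment
Substituting: PI = $2,091.41 / $1,700.00
PI = 1.2302

1.2302


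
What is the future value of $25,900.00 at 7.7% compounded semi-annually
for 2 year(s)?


Formula: FV = P * (1 + r/m)^(m*t)
Period rate: r/m = 0.077 / 2 = 0.0385
Total periods: m*t = 2 * 2 = 4
Growth factor: (1 + 0.0385)^4 = 1.163124
FV = $25,900.00 * 1.163124 = $30,124.91

$30,124.91


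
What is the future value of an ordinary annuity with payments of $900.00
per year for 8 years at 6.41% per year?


Formula: FV = PMT * ((1+r)^n - 1) / r
Growth factor: (1 + 0.0641)^8 = 1.64384
Numerator: 1.64384 - 1 = 0.64384
FV = $900.00 * 0.64384 / 0.0641 = $9,039.88

$9,039.88


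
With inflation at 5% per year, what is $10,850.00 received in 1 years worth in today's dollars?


Formula: Real value = nominal / (1 + inflation)^years
Price level: (1 + 0.05)^1 = 1.05
Real value = $10,850.00 / 1.05 = $10,333.33

$10,333.33


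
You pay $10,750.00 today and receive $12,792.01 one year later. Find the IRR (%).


Formula: IRR = C1/C0 - 1
Substituting: IRR = $12,792.01 / $10,750.00 - 1
Ratio: 1.189954 - 1 = 0.189954
IRR = 18.9954%

18.9954%


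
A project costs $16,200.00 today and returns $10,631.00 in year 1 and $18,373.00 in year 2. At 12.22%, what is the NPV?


Formula: NPV = C0 + C1/(1+r) + C2/(1+r)^2
Discount C1: $10,631.00 / (1 + 0.1222) = $9,473.36
Discount C2: $18,373.00 / (1 + 0.1222)^2 = $14,589.47
NPV = -$16,200.00 + $9,473.36 + $14,589.47 = $7,862.83

$7,862.83


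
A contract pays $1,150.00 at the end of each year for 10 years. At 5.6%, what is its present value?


Formula: PV = PMT * (1 - (1+r)^(-n)) / r
Discount factor: (1 + 0.056)^(-10) = 0.57991
Bracket: 1 - 0.57991 = 0.42009
PV = $1,150.00 * 0.42009 / 0.056 = $8,626.84

$8,626.84


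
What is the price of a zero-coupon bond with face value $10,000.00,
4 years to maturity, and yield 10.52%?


Formula: Price = FV / (1 + r)^n
Substituting: Price = $10,000.00 / (1 + 0.1052)^4
Discount factor: (1.1052)^4 = 1.491982
Price = $10,000.00 / 1.491982 = $6,702.49

$6,702.49


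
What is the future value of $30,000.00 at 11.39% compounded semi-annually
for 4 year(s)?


Formula: FV = P * (1 + r/m)^(m*t)
Period rate: r/m = 0.1139 / 2 = 0.05695
Total periods: m*t = 2 * 4 = 8
Growth factor: (1 + 0.05695)^8 = 1.557527
FV = $30,000.00 * 1.557527 = $46,725.81

$46,725.81


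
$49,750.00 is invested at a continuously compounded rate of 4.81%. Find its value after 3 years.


Formula: FV = P * e^(r*t)
Exponent: r*t = 0.0481 * 3 = 0.1443
e^(0.1443) = 1.155231
FV = $49,750.00 * 1.155231 = $57,472.72

$57,472.72


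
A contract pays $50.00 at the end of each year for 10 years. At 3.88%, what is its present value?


Formula: PV = PMT * (1 - (1+r)^(-n)) / r
Discount factor: (1 + 0.0388)^(-10) = 0.683409
Bracket: 1 - 0.683409 = 0.316591
PV = $50.00 * 0.316591 / 0.0388 = $407.98

$407.98


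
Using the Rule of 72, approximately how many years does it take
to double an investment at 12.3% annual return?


Formula: Years ≈ 72 / r
Substituting: Years ≈ 72 / 12.3
Years ≈ 5.9

5.9 years


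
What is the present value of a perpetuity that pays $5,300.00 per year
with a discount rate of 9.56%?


Formula: PV = C / r
Substituting: PV = $5,300.00 / 0.0956
PV = $55,439.33

$55,439.33


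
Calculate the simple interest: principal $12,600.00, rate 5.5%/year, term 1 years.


Formula: I = P * r * t
Substituting: I = $12,600.00 * 0.055 * 1
Step: I = $12,600.00 * 0.055
I = $693.00

$693.00


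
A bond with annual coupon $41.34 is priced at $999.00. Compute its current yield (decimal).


Formula: Current yield = annual coupon / price
Substituting: CY = $41.34 / $999.00
CY = 0.041381

0.041381


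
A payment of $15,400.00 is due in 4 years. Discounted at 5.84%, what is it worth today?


Formula: PV = FV / (1 + r)^n
Substituting: PV = $15,400.00 / (1 + 0.0584)^4
Discount factor: (1.0584)^4 = 1.254872
PV = $15,400.00 / 1.254872 = $12,272.17

$12,272.17


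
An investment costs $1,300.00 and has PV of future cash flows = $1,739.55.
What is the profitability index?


Formula: PI = PV(cash flows) / initial investment
Substituting: PI = $1,739.55 / $1,300.00
PI = 1.3381

1.3381


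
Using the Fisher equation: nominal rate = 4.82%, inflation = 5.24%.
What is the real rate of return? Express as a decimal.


Formula: (1 + r_real) = (1 + r_nom) / (1 + inflation)
Substituting: (1 + r_real) = 1.0482 / 1.0524
(1 + r_real) = 0.996009
r_real = 0.996009 - 1 = -0.003991

-0.003991


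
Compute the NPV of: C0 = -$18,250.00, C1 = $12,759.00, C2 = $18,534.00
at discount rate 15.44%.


Formula: NPV = C0 + C1/(1+r) + C2/(1+r)^2
Discount C1: $12,759.00 / (1 + 0.1544) = $11,052.49
Discount C2: $18,534.00 / (1 + 0.1544)^2 = $13,907.74
NPV = -$18,250.00 + $11,052.49 + $13,907.74 = $6,710.23

$6,710.23


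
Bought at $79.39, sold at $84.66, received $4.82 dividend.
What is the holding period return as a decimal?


Formula: HPR = (P1 - P0 + D) / P0
Gain: $84.66 - $79.39 + $4.82 = $10.09
HPR = $10.09 / $79.39 = 0.1271

0.1271


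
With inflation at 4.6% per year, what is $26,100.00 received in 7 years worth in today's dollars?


Formula: Real value = nominal / (1 + inflation)^years
Price level: (1 + 0.046)^7 = 1.370004
Real value = $26,100.00 / 1.370004 = $19,051.04

$19,051.04


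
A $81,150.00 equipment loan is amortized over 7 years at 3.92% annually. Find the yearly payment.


Formula: PMT = PV * r / (1 - (1+r)^(-n))
Denominator: 1 - (1 + 0.0392)^(-7) = 0.235978
Numerator: $81,150.00 * 0.0392 = 3181.08
PMT = 3181.08 / 0.235978 = $13,480.43

$13,480.43


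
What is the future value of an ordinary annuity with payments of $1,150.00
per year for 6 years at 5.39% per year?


Formula: FV = PMT * ((1+r)^n - 1) / r
Growth factor: (1 + 0.0539)^6 = 1.370239
Numerator: 1.370239 - 1 = 0.370239
FV = $1,150.00 * 0.370239 / 0.0539 = $7,899.35

$7,899.35


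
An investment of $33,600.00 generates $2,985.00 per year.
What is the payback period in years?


Formula: Payback = investment / annual cash flow
Substituting: Payback = $33,600.00 / $2,985.00
Payback = 11.2563 years

11.2563 years


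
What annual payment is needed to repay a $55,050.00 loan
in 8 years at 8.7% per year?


Formula: PMT = PV * r / (1 - (1+r)^(-n))
Denominator: 1 - (1 + 0.087)^(-8) = 0.486945
Numerator: $55,050.00 * 0.087 = 4789.35
PMT = 4789.35 / 0.486945 = $9,835.50

$9,835.50


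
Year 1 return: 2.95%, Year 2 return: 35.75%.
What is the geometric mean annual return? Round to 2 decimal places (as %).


Formula: Geometric mean = ((1+r1)*(1+r2))^(1/2) - 1
Product: (1 + 0.0295) * (1 + 0.3575) = 1.0295 * 1.3575 = 1.397546
Square root: 1.397546^0.5 = 1.182179
Geometric mean = 1.182179 - 1 = 0.182179
As percentage: 18.22%

18.22%


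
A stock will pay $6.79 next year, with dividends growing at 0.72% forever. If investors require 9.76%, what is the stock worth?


Formula: P = D1 / (r - g)
Spread: r - g = 0.0976 - 0.0072 = 0.0904
Substituting: P = $6.79 / 0.0904
P = $75.11

$75.11


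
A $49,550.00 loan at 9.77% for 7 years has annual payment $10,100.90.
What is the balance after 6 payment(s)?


Formula: Balance = PV*(1+r)^k - PMT*((1+r)^k - 1)/r
Growth: (1 + 0.0977)^6 = 1.749452
Accumulated factor: ((1+r)^k - 1)/r = 7.67095
Balance = $49,550.00 * 1.749452 - $10,100.90 * 7.67095
Balance = $9,201.84

$9,201.84


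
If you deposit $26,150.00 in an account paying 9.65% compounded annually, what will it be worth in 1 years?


Formula: FV = P * (1 + r)^n
Substituting: FV = $26,150.00 * (1 + 0.0965)^1
Growth factor: (1.0965)^1 = 1.0965
FV = $26,150.00 * 1.0965 = $28,673.48

$28,673.48


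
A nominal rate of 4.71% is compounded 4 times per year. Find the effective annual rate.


Formula: EAR = (1 + r/m)^m - 1
Period rate: r/m = 0.0471 / 4 = 0.011775
Compounding: (1 + 0.011775)^4 = 1.047938
EAR = 1.047938 - 1 = 0.047938

0.047938


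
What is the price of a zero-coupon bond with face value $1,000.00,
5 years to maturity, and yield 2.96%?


Formula: Price = FV / (1 + r)^n
Substituting: Price = $1,000.00 / (1 + 0.0296)^5
Discount factor: (1.0296)^5 = 1.157025
Price = $1,000.00 / 1.157025 = $864.29

$864.29


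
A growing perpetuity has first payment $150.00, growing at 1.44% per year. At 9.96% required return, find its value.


Formula: PV = C / (r - g)
Spread: r - g = 0.0996 - 0.0144 = 0.0852
Substituting: PV = $150.00 / 0.0852
PV = $1,760.56

$1,760.56


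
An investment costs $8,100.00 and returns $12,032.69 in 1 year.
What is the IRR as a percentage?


Formula: IRR = C1/C0 - 1
Substituting: IRR = $12,032.69 / $8,100.00 - 1
Ratio: 1.485517 - 1 = 0.485517
IRR = 48.5517%

48.5517%


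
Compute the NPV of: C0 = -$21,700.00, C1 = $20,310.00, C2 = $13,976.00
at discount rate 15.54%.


Formula: NPV = C0 + C1/(1+r) + C2/(1+r)^2
Discount C1: $20,310.00 / (1 + 0.1554) = $17,578.33
Discount C2: $13,976.00 / (1 + 0.1554)^2 = $10,469.31
NPV = -$21,700.00 + $17,578.33 + $10,469.31 = $6,347.64

$6,347.64


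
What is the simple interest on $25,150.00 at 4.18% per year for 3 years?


Formula: I = P * r * t
Substituting: I = $25,150.00 * 0.0418 * 3
Step: I = $25,150.00 * 0.1254
I = $3,153.81

$3,153.81


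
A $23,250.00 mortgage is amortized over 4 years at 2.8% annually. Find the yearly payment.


Formula: PMT = PV * r / (1 - (1+r)^(-n))
Denominator: 1 - (1 + 0.028)^(-4) = 0.104578
Numerator: $23,250.00 * 0.028 = 651.0
PMT = 651.0 / 0.104578 = $6,224.99

$6,224.99


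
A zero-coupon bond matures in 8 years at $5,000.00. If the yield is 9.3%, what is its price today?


Formula: Price = FV / (1 + r)^n
Substituting: Price = $5,000.00 / (1 + 0.093)^8
Discount factor: (1.093)^8 = 2.036861
Price = $5,000.00 / 2.036861 = $2,454.76

$2,454.76


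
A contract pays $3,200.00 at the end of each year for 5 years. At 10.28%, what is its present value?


Formula: PV = PMT * (1 - (1+r)^(-n)) / r
Discount factor: (1 + 0.1028)^(-5) = 0.613079
Bracket: 1 - 0.613079 = 0.386921
PV = $3,200.00 * 0.386921 / 0.1028 = $12,044.24

$12,044.24


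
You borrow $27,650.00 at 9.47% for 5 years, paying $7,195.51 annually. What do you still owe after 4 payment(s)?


Formula: Balance = PV*(1+r)^k - PMT*((1+r)^k - 1)/r
Growth: (1 + 0.0947)^4 = 1.436086
Accumulated factor: ((1+r)^k - 1)/r = 4.604922
Balance = $27,650.00 * 1.436086 - $7,195.51 * 4.604922
Balance = $6,573.02

$6,573.02


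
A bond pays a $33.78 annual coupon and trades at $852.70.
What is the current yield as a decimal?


Formula: Current yield = annual coupon / price
Substituting: CY = $33.78 / $852.70
CY = 0.039615

0.039615


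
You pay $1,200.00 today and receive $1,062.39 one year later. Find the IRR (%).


Formula: IRR = C1/C0 - 1
Substituting: IRR = $1,062.39 / $1,200.00 - 1
Ratio: 0.885325 - 1 = -0.114675
IRR = -11.4675%

-11.4675%


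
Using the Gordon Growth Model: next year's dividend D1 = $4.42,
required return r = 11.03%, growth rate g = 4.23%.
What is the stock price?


Formula: P = D1 / (r - g)
Spread: r - g = 0.1103 - 0.0423 = 0.068
Substituting: P = $4.42 / 0.068
P = $65.00

$65.00


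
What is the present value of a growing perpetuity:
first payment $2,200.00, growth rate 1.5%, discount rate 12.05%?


Formula: PV = C / (r - g)
Spread: r - g = 0.1205 - 0.015 = 0.1055
Substituting: PV = $2,200.00 / 0.1055
PV = $20,853.08

$20,853.08


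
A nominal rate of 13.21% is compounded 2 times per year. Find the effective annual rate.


Formula: EAR = (1 + r/m)^m - 1
Period rate: r/m = 0.1321 / 2 = 0.06605
Compounding: (1 + 0.06605)^2 = 1.136463
EAR = 1.136463 - 1 = 0.136463

0.136463


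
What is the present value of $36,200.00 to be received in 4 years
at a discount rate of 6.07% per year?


Formula: PV = FV / (1 + r)^n
Substituting: PV = $36,200.00 / (1 + 0.0607)^4
Discount factor: (1.0607)^4 = 1.265815
PV = $36,200.00 / 1.265815 = $28,598.17

$28,598.17


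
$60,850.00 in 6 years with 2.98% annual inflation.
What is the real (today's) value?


Formula: Real value = nominal / (1 + inflation)^years
Price level: (1 + 0.0298)^6 = 1.192662
Real value = $60,850.00 / 1.192662 = $51,020.33

$51,020.33


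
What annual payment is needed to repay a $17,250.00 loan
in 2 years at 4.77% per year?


Formula: PMT = PV * r / (1 - (1+r)^(-n))
Denominator: 1 - (1 + 0.0477)^(-2) = 0.088984
Numerator: $17,250.00 * 0.0477 = 822.825
PMT = 822.825 / 0.088984 = $9,246.91

$9,246.91


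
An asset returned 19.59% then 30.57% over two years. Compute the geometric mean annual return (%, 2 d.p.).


Formula: Geometric mean = ((1+r1)*(1+r2))^(1/2) - 1
Product: (1 + 0.1959) * (1 + 0.3057) = 1.1959 * 1.3057 = 1.561487
Square root: 1.561487^0.5 = 1.249595
Geometric mean = 1.249595 - 1 = 0.249595
As percentage: 24.96%

24.96%


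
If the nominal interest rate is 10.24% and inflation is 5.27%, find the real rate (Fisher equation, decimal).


Formula: (1 + r_real) = (1 + r_nom) / (1 + inflation)
Substituting: (1 + r_real) = 1.1024 / 1.0527
(1 + r_real) = 1.047212
r_real = 1.047212 - 1 = 0.047212

0.047212


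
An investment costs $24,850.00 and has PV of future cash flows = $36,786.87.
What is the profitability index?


Formula: PI = PV(cash flows) / initial investment
Substituting: PI = $36,786.87 / $24,850.00
PI = 1.4804

1.4804


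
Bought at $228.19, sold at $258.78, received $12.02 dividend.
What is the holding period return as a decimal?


Formula: HPR = (P1 - P0 + D) / P0
Gain: $258.78 - $228.19 + $12.02 = $42.61
HPR = $42.61 / $228.19 = 0.1867

0.1867


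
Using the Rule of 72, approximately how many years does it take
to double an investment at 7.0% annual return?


Formula: Years ≈ 72 / r
Substituting: Years ≈ 72 / 7.0
Years ≈ 10.3

10.3 years


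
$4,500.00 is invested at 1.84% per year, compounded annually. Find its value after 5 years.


Formula: FV = P * (1 + r)^n
Substituting: FV = $4,500.00 * (1 + 0.0184)^5
Growth factor: (1.0184)^5 = 1.095448
FV = $4,500.00 * 1.095448 = $4,929.52

$4,929.52


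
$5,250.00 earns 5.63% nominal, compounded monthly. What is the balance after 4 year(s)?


Formula: FV = P * (1 + r/m)^(m*t)
Period rate: r/m = 0.0563 / 12 = 0.004692
Total periods: m*t = 12 * 4 = 48
Growth factor: (1 + 0.004692)^48 = 1.251914
FV = $5,250.00 * 1.251914 = $6,572.55

$6,572.55


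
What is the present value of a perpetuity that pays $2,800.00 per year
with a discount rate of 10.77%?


Formula: PV = C / r
Substituting: PV = $2,800.00 / 0.1077
PV = $25,998.14

$25,998.14


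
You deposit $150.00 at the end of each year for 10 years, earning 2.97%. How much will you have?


Formula: FV = PMT * ((1+r)^n - 1) / r
Growth factor: (1 + 0.0297)^10 = 1.340007
Numerator: 1.340007 - 1 = 0.340007
FV = $150.00 * 0.340007 / 0.0297 = $1,717.21

$1,717.21


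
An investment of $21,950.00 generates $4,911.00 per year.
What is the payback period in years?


Formula: Payback = investment / annual cash flow
Substituting: Payback = $21,950.00 / $4,911.00
Payback = 4.4696 years

4.4696 years


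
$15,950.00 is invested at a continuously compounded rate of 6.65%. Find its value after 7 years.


Formula: FV = P * e^(r*t)
Exponent: r*t = 0.0665 * 7 = 0.4655
e^(0.4655) = 1.59281
FV = $15,950.00 * 1.59281 = $25,405.33

$25,405.33


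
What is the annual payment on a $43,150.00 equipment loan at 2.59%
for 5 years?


Formula: PMT = PV * r / (1 - (1+r)^(-n))
Denominator: 1 - (1 + 0.0259)^(-5) = 0.120016
Numerator: $43,150.00 * 0.0259 = 1117.585
PMT = 1117.585 / 0.120016 = $9,311.98

$9,311.98


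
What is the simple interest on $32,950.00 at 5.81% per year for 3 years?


Formula: I = P * r * t
Substituting: I = $32,950.00 * 0.0581 * 3
Step: I = $32,950.00 * 0.1743
I = $5,743.19

$5,743.19


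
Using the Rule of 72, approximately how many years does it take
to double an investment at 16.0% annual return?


Formula: Years ≈ 72 / r
Substituting: Years ≈ 72 / 16.0
Years ≈ 4.5

4.5 years


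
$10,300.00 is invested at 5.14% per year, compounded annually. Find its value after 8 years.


Formula: FV = P * (1 + r)^n
Substituting: FV = $10,300.00 * (1 + 0.0514)^8
Growth factor: (1.0514)^8 = 1.493289
FV = $10,300.00 * 1.493289 = $15,380.87

$15,380.87


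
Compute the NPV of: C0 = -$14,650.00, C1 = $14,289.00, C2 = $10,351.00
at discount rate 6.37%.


Formula: NPV = C0 + C1/(1+r) + C2/(1+r)^2
Discount C1: $14,289.00 / (1 + 0.0637) = $13,433.30
Discount C2: $10,351.00 / (1 + 0.0637)^2 = $9,148.38
NPV = -$14,650.00 + $13,433.30 + $9,148.38 = $7,931.67

$7,931.67


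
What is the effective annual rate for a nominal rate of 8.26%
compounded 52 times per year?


Formula: EAR = (1 + r/m)^m - 1
Period rate: r/m = 0.0826 / 52 = 0.001588
Compounding: (1 + 0.001588)^52 = 1.086036
EAR = 1.086036 - 1 = 0.086036

0.086036


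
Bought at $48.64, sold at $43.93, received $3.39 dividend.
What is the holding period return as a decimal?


Formula: HPR = (P1 - P0 + D) / P0
Gain: $43.93 - $48.64 + $3.39 = -$1.32
HPR = -$1.32 / $48.64 = -0.0271

-0.0271


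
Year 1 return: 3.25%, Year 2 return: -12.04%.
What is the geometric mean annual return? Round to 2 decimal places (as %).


Formula: Geometric mean = ((1+r1)*(1+r2))^(1/2) - 1
Product: (1 + 0.0325) * (1 + -0.1204) = 1.0325 * 0.8796 = 0.908187
Square root: 0.908187^0.5 = 0.952988
Geometric mean = 0.952988 - 1 = -0.047012
As percentage: -4.70%

-4.70%


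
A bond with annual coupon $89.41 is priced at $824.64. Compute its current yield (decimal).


Formula: Current yield = annual coupon / price
Substituting: CY = $89.41 / $824.64
CY = 0.108423

0.108423


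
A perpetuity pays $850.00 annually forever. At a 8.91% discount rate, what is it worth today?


Formula: PV = C / r
Substituting: PV = $850.00 / 0.0891
PV = $9,539.84

$9,539.84


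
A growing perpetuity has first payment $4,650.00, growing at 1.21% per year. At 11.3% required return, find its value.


Formula: PV = C / (r - g)
Spread: r - g = 0.113 - 0.0121 = 0.1009
Substituting: PV = $4,650.00 / 0.1009
PV = $46,085.23

$46,085.23


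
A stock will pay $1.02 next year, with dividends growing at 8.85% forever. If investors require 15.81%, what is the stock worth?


Formula: P = D1 / (r - g)
Spread: r - g = 0.1581 - 0.0885 = 0.0696
Substituting: P = $1.02 / 0.0696
P = $14.66

$14.66


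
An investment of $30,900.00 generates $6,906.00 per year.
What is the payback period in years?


Formula: Payback = investment / annual cash flow
Substituting: Payback = $30,900.00 / $6,906.00
Payback = 4.4744 years

4.4744 years


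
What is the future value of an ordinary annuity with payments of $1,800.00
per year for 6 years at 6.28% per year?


Formula: FV = PMT * ((1+r)^n - 1) / r
Growth factor: (1 + 0.0628)^6 = 1.44115
Numerator: 1.44115 - 1 = 0.44115
FV = $1,800.00 * 0.44115 / 0.0628 = $12,644.44

$12,644.44


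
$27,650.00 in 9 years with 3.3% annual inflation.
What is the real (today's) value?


Formula: Real value = nominal / (1 + inflation)^years
Price level: (1 + 0.033)^9 = 1.339377
Real value = $27,650.00 / 1.339377 = $20,643.92

$20,643.92


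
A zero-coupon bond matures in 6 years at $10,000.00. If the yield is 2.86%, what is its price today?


Formula: Price = FV / (1 + r)^n
Substituting: Price = $10,000.00 / (1 + 0.0286)^6
Discount factor: (1.0286)^6 = 1.184347
Price = $10,000.00 / 1.184347 = $8,443.47

$8,443.47


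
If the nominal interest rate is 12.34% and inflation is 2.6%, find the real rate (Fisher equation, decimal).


Formula: (1 + r_real) = (1 + r_nom) / (1 + inflation)
Substituting: (1 + r_real) = 1.1234 / 1.026
(1 + r_real) = 1.094932
r_real = 1.094932 - 1 = 0.094932

0.094932


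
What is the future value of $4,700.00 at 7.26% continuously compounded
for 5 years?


Formula: FV = P * e^(r*t)
Exponent: r*t = 0.0726 * 5 = 0.363
e^(0.363) = 1.437636
FV = $4,700.00 * 1.437636 = $6,756.89

$6,756.89


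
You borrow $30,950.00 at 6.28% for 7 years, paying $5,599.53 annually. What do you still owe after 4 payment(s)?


Formula: Balance = PV*(1+r)^k - PMT*((1+r)^k - 1)/r
Growth: (1 + 0.0628)^4 = 1.275869
Accumulated factor: ((1+r)^k - 1)/r = 4.392823
Balance = $30,950.00 * 1.275869 - $5,599.53 * 4.392823
Balance = $14,890.41

$14,890.41


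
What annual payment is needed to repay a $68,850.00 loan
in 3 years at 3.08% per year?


Formula: PMT = PV * r / (1 - (1+r)^(-n))
Denominator: 1 - (1 + 0.0308)^(-3) = 0.086987
Numerator: $68,850.00 * 0.0308 = 2120.58
PMT = 2120.58 / 0.086987 = $24,378.01

$24,378.01


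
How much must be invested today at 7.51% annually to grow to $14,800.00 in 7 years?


Formula: PV = FV / (1 + r)^n
Substituting: PV = $14,800.00 / (1 + 0.0751)^7
Discount factor: (1.0751)^7 = 1.66013
PV = $14,800.00 / 1.66013 = $8,914.97

$8,914.97


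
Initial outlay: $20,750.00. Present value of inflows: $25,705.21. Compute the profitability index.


Formula: PI = PV(cash flows) / initial investment
Substituting: PI = $25,705.21 / $20,750.00
PI = 1.2388

1.2388


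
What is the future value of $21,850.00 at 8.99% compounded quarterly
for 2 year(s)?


Formula: FV = P * (1 + r/m)^(m*t)
Period rate: r/m = 0.0899 / 4 = 0.022475
Total periods: m*t = 4 * 2 = 8
Growth factor: (1 + 0.022475)^8 = 1.194597
FV = $21,850.00 * 1.194597 = $26,101.95

$26,101.95


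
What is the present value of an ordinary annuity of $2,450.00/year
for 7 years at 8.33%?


Formula: PV = PMT * (1 - (1+r)^(-n)) / r
Discount factor: (1 + 0.0833)^(-7) = 0.571161
Bracket: 1 - 0.571161 = 0.428839
PV = $2,450.00 * 0.428839 / 0.0833 = $12,612.90

$12,612.90


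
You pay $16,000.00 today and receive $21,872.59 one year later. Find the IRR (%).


Formula: IRR = C1/C0 - 1
Substituting: IRR = $21,872.59 / $16,000.00 - 1
Ratio: 1.367037 - 1 = 0.367037
IRR = 36.7037%

36.7037%


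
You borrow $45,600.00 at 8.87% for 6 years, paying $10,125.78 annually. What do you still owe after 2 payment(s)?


Formula: Balance = PV*(1+r)^k - PMT*((1+r)^k - 1)/r
Growth: (1 + 0.0887)^2 = 1.185268
Accumulated factor: ((1+r)^k - 1)/r = 2.0887
Balance = $45,600.00 * 1.185268 - $10,125.78 * 2.0887
Balance = $32,898.49

$32,898.49


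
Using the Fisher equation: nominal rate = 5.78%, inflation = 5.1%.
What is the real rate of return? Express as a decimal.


Formula: (1 + r_real) = (1 + r_nom) / (1 + inflation)
Substituting: (1 + r_real) = 1.0578 / 1.051
(1 + r_real) = 1.00647
r_real = 1.00647 - 1 = 0.00647

0.00647


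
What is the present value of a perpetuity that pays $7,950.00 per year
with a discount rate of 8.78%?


Formula: PV = C / r
Substituting: PV = $7,950.00 / 0.0878
PV = $90,546.70

$90,546.70


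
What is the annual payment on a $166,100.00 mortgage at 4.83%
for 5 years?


Formula: PMT = PV * r / (1 - (1+r)^(-n))
Denominator: 1 - (1 + 0.0483)^(-5) = 0.2101
Numerator: $166,100.00 * 0.0483 = 8022.63
PMT = 8022.63 / 0.2101 = $38,184.80

$38,184.80


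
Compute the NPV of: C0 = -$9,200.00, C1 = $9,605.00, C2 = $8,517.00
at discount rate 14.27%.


Formula: NPV = C0 + C1/(1+r) + C2/(1+r)^2
Discount C1: $9,605.00 / (1 + 0.1427) = $8,405.53
Discount C2: $8,517.00 / (1 + 0.1427)^2 = $6,522.62
NPV = -$9,200.00 + $8,405.53 + $6,522.62 = $5,728.15

$5,728.15


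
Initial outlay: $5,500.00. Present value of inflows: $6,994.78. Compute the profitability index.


Formula: PI = PV(cash flows) / initial investment
Substituting: PI = $6,994.78 / $5,500.00
PI = 1.2718

1.2718


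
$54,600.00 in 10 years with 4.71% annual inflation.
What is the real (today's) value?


Formula: Real value = nominal / (1 + inflation)^years
Price level: (1 + 0.0471)^10 = 1.584461
Real value = $54,600.00 / 1.584461 = $34,459.66

$34,459.66


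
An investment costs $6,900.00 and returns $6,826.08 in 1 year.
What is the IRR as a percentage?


Formula: IRR = C1/C0 - 1
Substituting: IRR = $6,826.08 / $6,900.00 - 1
Ratio: 0.989287 - 1 = -0.010713
IRR = -1.0713%

-1.0713%


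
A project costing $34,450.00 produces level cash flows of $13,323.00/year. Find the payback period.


Formula: Payback = investment / annual cash flow
Substituting: Payback = $34,450.00 / $13,323.00
Payback = 2.5858 years

2.5858 years


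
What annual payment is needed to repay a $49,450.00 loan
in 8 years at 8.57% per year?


Formula: PMT = PV * r / (1 - (1+r)^(-n))
Denominator: 1 - (1 + 0.0857)^(-8) = 0.48201
Numerator: $49,450.00 * 0.0857 = 4237.865
PMT = 4237.865 / 0.48201 = $8,792.07

$8,792.07


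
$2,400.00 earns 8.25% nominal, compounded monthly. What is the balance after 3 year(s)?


Formula: FV = P * (1 + r/m)^(m*t)
Period rate: r/m = 0.0825 / 12 = 0.006875
Total periods: m*t = 12 * 3 = 36
Growth factor: (1 + 0.006875)^36 = 1.279735
FV = $2,400.00 * 1.279735 = $3,071.36

$3,071.36


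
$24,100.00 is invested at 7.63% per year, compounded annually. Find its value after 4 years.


Formula: FV = P * (1 + r)^n
Substituting: FV = $24,100.00 * (1 + 0.0763)^4
Growth factor: (1.0763)^4 = 1.341941
FV = $24,100.00 * 1.341941 = $32,340.77

$32,340.77


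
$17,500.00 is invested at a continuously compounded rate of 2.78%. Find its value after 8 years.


Formula: FV = P * e^(r*t)
Exponent: r*t = 0.0278 * 8 = 0.2224
e^(0.2224) = 1.249071
FV = $17,500.00 * 1.249071 = $21,858.74

$21,858.74


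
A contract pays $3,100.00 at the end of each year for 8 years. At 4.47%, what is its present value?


Formula: PV = PMT * (1 - (1+r)^(-n)) / r
Discount factor: (1 + 0.0447)^(-8) = 0.704802
Bracket: 1 - 0.704802 = 0.295198
PV = $3,100.00 * 0.295198 / 0.0447 = $20,472.33

$20,472.33


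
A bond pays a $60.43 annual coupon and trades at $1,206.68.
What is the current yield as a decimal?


Formula: Current yield = annual coupon / price
Substituting: CY = $60.43 / $1,206.68
CY = 0.05008

0.05008


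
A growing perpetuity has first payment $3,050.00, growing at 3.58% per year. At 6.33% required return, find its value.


Formula: PV = C / (r - g)
Spread: r - g = 0.0633 - 0.0358 = 0.0275
Substituting: PV = $3,050.00 / 0.0275
PV = $110,909.09

$110,909.09


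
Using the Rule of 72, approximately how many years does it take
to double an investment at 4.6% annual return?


Formula: Years ≈ 72 / r
Substituting: Years ≈ 72 / 4.6
Years ≈ 15.7

15.7 years


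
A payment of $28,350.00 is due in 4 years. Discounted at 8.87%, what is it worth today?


Formula: PV = FV / (1 + r)^n
Substituting: PV = $28,350.00 / (1 + 0.0887)^4
Discount factor: (1.0887)^4 = 1.404859
PV = $28,350.00 / 1.404859 = $20,179.95

$20,179.95


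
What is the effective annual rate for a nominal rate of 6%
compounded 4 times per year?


Formula: EAR = (1 + r/m)^m - 1
Period rate: r/m = 0.06 / 4 = 0.015
Compounding: (1 + 0.015)^4 = 1.061364
EAR = 1.061364 - 1 = 0.061364

0.061364


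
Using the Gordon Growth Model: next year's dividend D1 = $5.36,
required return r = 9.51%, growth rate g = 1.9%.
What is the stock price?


Formula: P = D1 / (r - g)
Spread: r - g = 0.0951 - 0.019 = 0.0761
Substituting: P = $5.36 / 0.0761
P = $70.43

$70.43


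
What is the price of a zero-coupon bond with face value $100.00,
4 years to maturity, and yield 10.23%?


Formula: Price = FV / (1 + r)^n
Substituting: Price = $100.00 / (1 + 0.1023)^4
Discount factor: (1.1023)^4 = 1.476384
Price = $100.00 / 1.476384 = $67.73

$67.73


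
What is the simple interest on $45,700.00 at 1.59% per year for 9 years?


Formula: I = P * r * t
Substituting: I = $45,700.00 * 0.0159 * 9
Step: I = $45,700.00 * 0.1431
I = $6,539.67

$6,539.67


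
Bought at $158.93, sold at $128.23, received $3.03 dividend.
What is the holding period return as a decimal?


Formula: HPR = (P1 - P0 + D) / P0
Gain: $128.23 - $158.93 + $3.03 = -$27.67
HPR = -$27.67 / $158.93 = -0.1741

-0.1741


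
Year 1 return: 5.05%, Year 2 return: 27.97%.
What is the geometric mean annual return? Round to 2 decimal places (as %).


Formula: Geometric mean = ((1+r1)*(1+r2))^(1/2) - 1
Product: (1 + 0.0505) * (1 + 0.2797) = 1.0505 * 1.2797 = 1.344325
Square root: 1.344325^0.5 = 1.15945
Geometric mean = 1.15945 - 1 = 0.15945
As percentage: 15.95%

15.95%


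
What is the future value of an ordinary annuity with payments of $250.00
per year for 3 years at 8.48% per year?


Formula: FV = PMT * ((1+r)^n - 1) / r
Growth factor: (1 + 0.0848)^3 = 1.276583
Numerator: 1.276583 - 1 = 0.276583
FV = $250.00 * 0.276583 / 0.0848 = $815.40

$815.40


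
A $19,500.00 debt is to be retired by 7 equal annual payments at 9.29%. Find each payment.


Formula: PMT = PV * r / (1 - (1+r)^(-n))
Denominator: 1 - (1 + 0.0929)^(-7) = 0.463046
Numerator: $19,500.00 * 0.0929 = 1811.55
PMT = 1811.55 / 0.463046 = $3,912.25

$3,912.25


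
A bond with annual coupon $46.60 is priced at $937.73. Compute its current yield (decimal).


Formula: Current yield = annual coupon / price
Substituting: CY = $46.60 / $937.73
CY = 0.049694

0.049694


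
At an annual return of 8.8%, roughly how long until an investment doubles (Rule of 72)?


Formula: Years ≈ 72 / r
Substituting: Years ≈ 72 / 8.8
Years ≈ 8.2

8.2 years


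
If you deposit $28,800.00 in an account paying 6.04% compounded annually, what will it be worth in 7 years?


Formula: FV = P * (1 + r)^n
Substituting: FV = $28,800.00 * (1 + 0.0604)^7
Growth factor: (1.0604)^7 = 1.507607
FV = $28,800.00 * 1.507607 = $43,419.07

$43,419.07


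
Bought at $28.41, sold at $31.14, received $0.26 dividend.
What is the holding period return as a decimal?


Formula: HPR = (P1 - P0 + D) / P0
Gain: $31.14 - $28.41 + $0.26 = $2.99
HPR = $2.99 / $28.41 = 0.1052

0.1052


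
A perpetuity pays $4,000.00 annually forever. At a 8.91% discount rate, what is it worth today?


Formula: PV = C / r
Substituting: PV = $4,000.00 / 0.0891
PV = $44,893.38

$44,893.38


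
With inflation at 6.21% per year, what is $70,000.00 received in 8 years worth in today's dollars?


Formula: Real value = nominal / (1 + inflation)^years
Price level: (1 + 0.0621)^8 = 1.619285
Real value = $70,000.00 / 1.619285 = $43,228.96

$43,228.96
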